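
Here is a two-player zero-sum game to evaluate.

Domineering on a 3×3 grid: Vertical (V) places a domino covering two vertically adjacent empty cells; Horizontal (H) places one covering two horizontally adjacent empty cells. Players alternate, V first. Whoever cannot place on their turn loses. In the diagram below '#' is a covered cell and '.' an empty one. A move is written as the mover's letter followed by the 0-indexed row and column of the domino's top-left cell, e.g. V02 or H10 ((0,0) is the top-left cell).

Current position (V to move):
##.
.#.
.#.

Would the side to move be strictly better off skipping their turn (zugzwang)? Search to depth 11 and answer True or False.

zugzwang(##./.#./.#., V) = False

[##./.#./.#.] V move#1: V02:+1/###/.##/.#.*, V10:+1/##./##./##., V12:+1/##./.##/.##
[###/.##/.#.] end (terminal -1, H#2); searched ##./.#./.#. to 11
if V skipped the turn, H would face:
~ [##./.#./.#.] end (terminal -1, H#1); searched ##./.#./.#. to 11
compare (V): move=+1 vs pass=+1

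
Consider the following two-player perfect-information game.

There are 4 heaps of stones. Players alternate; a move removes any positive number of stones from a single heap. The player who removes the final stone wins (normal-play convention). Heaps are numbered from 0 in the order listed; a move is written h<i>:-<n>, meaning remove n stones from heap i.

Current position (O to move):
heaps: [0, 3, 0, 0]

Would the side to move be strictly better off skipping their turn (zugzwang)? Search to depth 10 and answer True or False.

zugzwang((0,3,0,0), O) = False

p1 O@[(0,3,0,0)]: h1:-1[(0,2,0,0)]-1 h1:-2[(0,1,0,0)]-1 h1:-3[(0,0,0,0)]+1*
p2 X@[(0,0,0,0)] terminal -1; root [(0,3,0,0)] d10
pass branch (X moves first from the same position):
  | p1 X@[(0,3,0,0)]: h1:-1[(0,2,0,0)]-1 h1:-2[(0,1,0,0)]-1 h1:-3[(0,0,0,0)]+1*
  | p2 O@[(0,0,0,0)] terminal -1; root [(0,3,0,0)] d10
O moving scores +1; O passing scores -1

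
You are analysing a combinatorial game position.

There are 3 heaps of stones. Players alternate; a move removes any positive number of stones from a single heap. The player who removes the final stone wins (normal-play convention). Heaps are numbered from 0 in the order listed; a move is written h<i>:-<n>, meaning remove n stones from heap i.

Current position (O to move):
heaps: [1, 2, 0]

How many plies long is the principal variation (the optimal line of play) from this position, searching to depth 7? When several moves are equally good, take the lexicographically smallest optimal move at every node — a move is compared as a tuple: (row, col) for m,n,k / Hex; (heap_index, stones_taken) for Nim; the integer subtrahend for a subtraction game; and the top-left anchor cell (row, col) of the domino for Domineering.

PV length from [(1,2,0)]: 3 plies

p1 O@[(1,2,0)]: h0:-1[(0,2,0)]-1 h1:-1[(1,1,0)]+1* h1:-2[(1,0,0)]-1
p2 X@[(1,1,0)]: h0:-1[(0,1,0)]-1* h1:-1[(1,0,0)]-1
p3 O@[(0,1,0)]: h1:-1[(0,0,0)]+1*
p4 X@[(0,0,0)] terminal -1; root [(1,2,0)] d7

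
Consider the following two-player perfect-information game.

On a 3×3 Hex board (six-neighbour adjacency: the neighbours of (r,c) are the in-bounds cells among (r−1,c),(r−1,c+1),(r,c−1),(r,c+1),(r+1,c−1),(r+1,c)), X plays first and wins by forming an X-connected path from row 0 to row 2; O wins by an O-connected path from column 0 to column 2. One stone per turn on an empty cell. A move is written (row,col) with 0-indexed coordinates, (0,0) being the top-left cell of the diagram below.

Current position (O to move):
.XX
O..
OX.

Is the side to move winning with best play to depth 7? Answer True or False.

O winning at [.XX/O../OX.]: False

[.XX/O../OX.] O move#1: (0,0):-1/OXX/O../OX.*, (1,1):-1/.XX/OO./OX., (1,2):-1/.XX/O.O/OX., (2,2):-1/.XX/O../OXO
[OXX/O../OX.] X move#2: (1,1):+1/OXX/OX./OX.*, (1,2):+1/OXX/O.X/OX., (2,2):+1/OXX/O../OXX
[OXX/OX./OX.] end (terminal -1, O#3); searched .XX/O../OX. to 7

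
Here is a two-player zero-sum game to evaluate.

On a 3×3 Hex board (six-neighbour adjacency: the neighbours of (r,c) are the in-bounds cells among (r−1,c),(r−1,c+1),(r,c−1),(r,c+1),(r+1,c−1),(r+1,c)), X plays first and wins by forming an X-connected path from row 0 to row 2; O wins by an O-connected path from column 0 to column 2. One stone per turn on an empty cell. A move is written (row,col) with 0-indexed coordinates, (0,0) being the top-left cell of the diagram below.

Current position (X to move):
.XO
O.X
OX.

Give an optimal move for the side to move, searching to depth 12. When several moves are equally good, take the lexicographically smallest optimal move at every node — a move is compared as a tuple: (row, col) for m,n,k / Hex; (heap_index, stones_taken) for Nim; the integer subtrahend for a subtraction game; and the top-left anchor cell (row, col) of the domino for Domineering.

ply 1, X at .XO/O.X/OX. | (0,0)=-1→XXO/O.X/OX.; (1,1)=+1→.XO/OXX/OX.*; (2,2)=-1→.XO/O.X/OXX
ply 2: .XO/OXX/OX. is terminal -1 (O); from .XO/O.X/OX. depth 12

X's best at [.XO/O.X/OX.]: (1,1)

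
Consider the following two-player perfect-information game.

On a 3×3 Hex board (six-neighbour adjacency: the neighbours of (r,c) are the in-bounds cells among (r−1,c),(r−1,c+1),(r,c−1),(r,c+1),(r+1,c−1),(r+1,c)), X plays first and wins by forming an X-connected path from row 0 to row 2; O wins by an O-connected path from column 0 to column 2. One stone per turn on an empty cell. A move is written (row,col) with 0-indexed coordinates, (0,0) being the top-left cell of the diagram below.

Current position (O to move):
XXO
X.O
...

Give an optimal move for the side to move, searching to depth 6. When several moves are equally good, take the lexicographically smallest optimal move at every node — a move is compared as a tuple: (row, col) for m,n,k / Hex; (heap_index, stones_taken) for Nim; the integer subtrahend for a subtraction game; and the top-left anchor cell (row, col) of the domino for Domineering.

O's best at [XXO/X.O/...]: (2,0)

[XXO/X.O/...] O move#1: (1,1):-1/XXO/XOO/..., (2,0):+1/XXO/X.O/O..*, (2,1):-1/XXO/X.O/.O., (2,2):-1/XXO/X.O/..O
[XXO/X.O/O..] X move#2: (1,1):-1/XXO/XXO/O..*, (2,1):-1/XXO/X.O/OX., (2,2):-1/XXO/X.O/O.X
[XXO/XXO/O..] O move#3: (2,1):+1/XXO/XXO/OO.*, (2,2):-1/XXO/XXO/O.O
[XXO/XXO/OO.] end (terminal -1, X#4); searched XXO/X.O/... to 6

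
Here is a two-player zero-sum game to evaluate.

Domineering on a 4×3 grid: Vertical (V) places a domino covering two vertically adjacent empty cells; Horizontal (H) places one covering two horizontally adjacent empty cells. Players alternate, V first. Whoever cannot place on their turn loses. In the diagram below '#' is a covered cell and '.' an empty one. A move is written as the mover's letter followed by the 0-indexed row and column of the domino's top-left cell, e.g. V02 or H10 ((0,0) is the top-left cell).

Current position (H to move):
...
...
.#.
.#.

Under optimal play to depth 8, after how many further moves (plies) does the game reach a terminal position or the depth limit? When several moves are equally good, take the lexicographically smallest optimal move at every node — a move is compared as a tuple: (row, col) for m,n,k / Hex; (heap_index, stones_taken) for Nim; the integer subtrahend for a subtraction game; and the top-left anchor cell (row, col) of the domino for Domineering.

PV length from [.../.../.#./.#.]: 4 plies

p1 H@[.../.../.#./.#.]: H00[##./.../.#./.#.]-1* H01[.##/.../.#./.#.]-1 H10[.../##./.#./.#.]-1 H11[.../.##/.#./.#.]-1
p2 V@[##./.../.#./.#.]: V02[###/..#/.#./.#.]+1* V10[##./#../##./.#.]+1 V12[##./..#/.##/.#.]+1 V20[##./.../##./##.]+1 V22[##./.../.##/.##]+1
p3 H@[###/..#/.#./.#.]: H10[###/###/.#./.#.]-1*
p4 V@[###/###/.#./.#.]: V20[###/###/##./##.]+1* V22[###/###/.##/.##]+1
p5 H@[###/###/##./##.] terminal -1; root [.../.../.#./.#.] d8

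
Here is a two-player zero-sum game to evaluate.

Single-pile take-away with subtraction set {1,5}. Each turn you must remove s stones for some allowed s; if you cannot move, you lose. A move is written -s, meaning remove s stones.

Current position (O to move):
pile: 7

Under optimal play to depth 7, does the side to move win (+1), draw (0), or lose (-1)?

p1 O@[7]: -1[6]+1* -5[2]+1
p2 X@[6]: -1[5]-1* -5[1]-1
p3 O@[5]: -1[4]+1* -5[0]+1
p4 X@[4]: -1[3]-1*
p5 O@[3]: -1[2]+1*
p6 X@[2]: -1[1]-1*
p7 O@[1]: -1[0]+1*
p8 X@[0] terminal -1; root [7] d7

value(7, O) = +1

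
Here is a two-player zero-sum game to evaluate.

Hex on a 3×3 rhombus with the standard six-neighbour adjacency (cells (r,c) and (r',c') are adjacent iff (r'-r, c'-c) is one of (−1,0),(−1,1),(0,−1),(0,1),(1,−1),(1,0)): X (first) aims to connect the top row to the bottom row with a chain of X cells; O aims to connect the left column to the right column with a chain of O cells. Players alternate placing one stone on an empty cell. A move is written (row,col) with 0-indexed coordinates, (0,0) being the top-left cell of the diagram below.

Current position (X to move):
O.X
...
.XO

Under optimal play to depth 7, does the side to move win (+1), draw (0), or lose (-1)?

value(O.X/.../.XO, X) = +1

p1 X@[O.X/.../.XO]: (0,1)[OXX/.../.XO]+1* (1,0)[O.X/X../.XO]+1 (1,1)[O.X/.X./.XO]+1 (1,2)[O.X/..X/.XO]+1 (2,0)[O.X/.../XXO]+1
p2 O@[OXX/.../.XO]: (1,0)[OXX/O../.XO]-1* (1,1)[OXX/.O./.XO]-1 (1,2)[OXX/..O/.XO]-1 (2,0)[OXX/.../OXO]-1
p3 X@[OXX/O../.XO]: (1,1)[OXX/OX./.XO]+1* (1,2)[OXX/O.X/.XO]+1 (2,0)[OXX/O../XXO]+1
p4 O@[OXX/OX./.XO] terminal -1; root [O.X/.../.XO] d7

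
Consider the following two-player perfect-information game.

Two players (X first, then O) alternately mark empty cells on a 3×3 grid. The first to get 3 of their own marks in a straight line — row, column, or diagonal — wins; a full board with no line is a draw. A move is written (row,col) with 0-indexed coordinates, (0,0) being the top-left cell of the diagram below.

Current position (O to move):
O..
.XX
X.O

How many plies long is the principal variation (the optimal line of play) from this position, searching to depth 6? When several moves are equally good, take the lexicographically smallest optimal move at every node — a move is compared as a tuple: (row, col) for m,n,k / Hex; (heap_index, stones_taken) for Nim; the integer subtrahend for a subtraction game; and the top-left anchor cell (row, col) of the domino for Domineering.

ply 1, O at O../.XX/X.O | (0,1)=-1→OO./.XX/X.O*; (0,2)=-1→O.O/.XX/X.O; (1,0)=-1→O../OXX/X.O; (2,1)=-1→O../.XX/XOO
ply 2, X at OO./.XX/X.O | (0,2)=+1→OOX/.XX/X.O*; (1,0)=+1→OO./XXX/X.O; (2,1)=-1→OO./.XX/XXO
ply 3: OOX/.XX/X.O is terminal -1 (O); from O../.XX/X.O depth 6

PV length from [O../.XX/X.O]: 2 plies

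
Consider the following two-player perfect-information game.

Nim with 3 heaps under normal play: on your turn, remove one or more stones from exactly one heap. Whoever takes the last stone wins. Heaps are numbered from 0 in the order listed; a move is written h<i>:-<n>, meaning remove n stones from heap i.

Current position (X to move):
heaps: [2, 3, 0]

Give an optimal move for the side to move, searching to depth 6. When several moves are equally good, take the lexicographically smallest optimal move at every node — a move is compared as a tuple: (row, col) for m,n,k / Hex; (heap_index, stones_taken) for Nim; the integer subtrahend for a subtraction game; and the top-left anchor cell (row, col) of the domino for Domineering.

X's best at [(2,3,0)]: h1:-1

p1 X@[(2,3,0)]: h0:-1[(1,3,0)]-1 h0:-2[(0,3,0)]-1 h1:-1[(2,2,0)]+1* h1:-2[(2,1,0)]-1 h1:-3[(2,0,0)]-1
p2 O@[(2,2,0)]: h0:-1[(1,2,0)]-1* h0:-2[(0,2,0)]-1 h1:-1[(2,1,0)]-1 h1:-2[(2,0,0)]-1
p3 X@[(1,2,0)]: h0:-1[(0,2,0)]-1 h1:-1[(1,1,0)]+1* h1:-2[(1,0,0)]-1
p4 O@[(1,1,0)]: h0:-1[(0,1,0)]-1* h1:-1[(1,0,0)]-1
p5 X@[(0,1,0)]: h1:-1[(0,0,0)]+1*
p6 O@[(0,0,0)] terminal -1; root [(2,3,0)] d6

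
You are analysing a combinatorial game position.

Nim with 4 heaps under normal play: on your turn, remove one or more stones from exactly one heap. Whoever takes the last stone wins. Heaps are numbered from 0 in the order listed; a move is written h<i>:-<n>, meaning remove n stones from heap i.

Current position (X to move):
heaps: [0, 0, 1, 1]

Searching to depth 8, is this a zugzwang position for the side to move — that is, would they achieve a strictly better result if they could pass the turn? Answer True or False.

p1 X@[(0,0,1,1)]: h2:-1[(0,0,0,1)]-1* h3:-1[(0,0,1,0)]-1
p2 O@[(0,0,0,1)]: h3:-1[(0,0,0,0)]+1*
p3 X@[(0,0,0,0)] terminal -1; root [(0,0,1,1)] d8
suppose X passes — search the same position with O to move:
pass> p1 O@[(0,0,1,1)]: h2:-1[(0,0,0,1)]-1* h3:-1[(0,0,1,0)]-1
pass> p2 X@[(0,0,0,1)]: h3:-1[(0,0,0,0)]+1*
pass> p3 O@[(0,0,0,0)] terminal -1; root [(0,0,1,1)] d8
for X: play -1, pass +1

zugzwang((0,0,1,1), X) = True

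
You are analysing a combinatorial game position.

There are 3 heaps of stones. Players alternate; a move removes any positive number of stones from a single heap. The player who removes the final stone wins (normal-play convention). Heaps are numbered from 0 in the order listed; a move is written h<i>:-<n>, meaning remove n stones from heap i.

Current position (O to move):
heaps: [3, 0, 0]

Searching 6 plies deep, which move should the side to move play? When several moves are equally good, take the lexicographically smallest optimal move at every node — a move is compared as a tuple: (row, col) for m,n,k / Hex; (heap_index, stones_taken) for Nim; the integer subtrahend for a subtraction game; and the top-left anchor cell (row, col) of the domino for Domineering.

[(3,0,0)] O move#1: h0:-1:-1/(2,0,0), h0:-2:-1/(1,0,0), h0:-3:+1/(0,0,0)*
[(0,0,0)] end (terminal -1, X#2); searched (3,0,0) to 6

O's best at [(3,0,0)]: h0:-3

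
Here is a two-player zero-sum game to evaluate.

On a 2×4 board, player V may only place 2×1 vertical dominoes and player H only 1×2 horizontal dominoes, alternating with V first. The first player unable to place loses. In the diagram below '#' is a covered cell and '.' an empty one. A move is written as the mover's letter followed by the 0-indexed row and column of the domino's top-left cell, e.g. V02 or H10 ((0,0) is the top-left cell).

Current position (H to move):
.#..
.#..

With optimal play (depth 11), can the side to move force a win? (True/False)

H winning at [.#../.#..]: True

ply 1, H at .#../.#.. | H02=+1→.###/.#..*; H12=+1→.#../.###
ply 2, V at .###/.#.. | V00=-1→####/##..*
ply 3, H at ####/##.. | H12=+1→####/####*
ply 4: ####/#### is terminal -1 (V); from .#../.#.. depth 11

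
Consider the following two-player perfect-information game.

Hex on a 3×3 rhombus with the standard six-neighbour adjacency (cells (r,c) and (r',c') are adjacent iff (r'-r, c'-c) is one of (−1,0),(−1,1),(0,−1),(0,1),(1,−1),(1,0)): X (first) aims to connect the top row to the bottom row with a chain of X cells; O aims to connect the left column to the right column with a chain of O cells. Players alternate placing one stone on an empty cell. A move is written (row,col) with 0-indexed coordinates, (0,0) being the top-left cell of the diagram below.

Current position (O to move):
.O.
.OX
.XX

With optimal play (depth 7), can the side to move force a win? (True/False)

ply 1, O at .O./.OX/.XX | (0,0)=-1→OO./.OX/.XX; (0,2)=+1→.OO/.OX/.XX*; (1,0)=-1→.O./OOX/.XX; (2,0)=-1→.O./.OX/OXX
ply 2, X at .OO/.OX/.XX | (0,0)=-1→XOO/.OX/.XX*; (1,0)=-1→.OO/XOX/.XX; (2,0)=-1→.OO/.OX/XXX
ply 3, O at XOO/.OX/.XX | (1,0)=+1→XOO/OOX/.XX*; (2,0)=+1→XOO/.OX/OXX
ply 4: XOO/OOX/.XX is terminal -1 (X); from .O./.OX/.XX depth 7

O winning at [.O./.OX/.XX]: True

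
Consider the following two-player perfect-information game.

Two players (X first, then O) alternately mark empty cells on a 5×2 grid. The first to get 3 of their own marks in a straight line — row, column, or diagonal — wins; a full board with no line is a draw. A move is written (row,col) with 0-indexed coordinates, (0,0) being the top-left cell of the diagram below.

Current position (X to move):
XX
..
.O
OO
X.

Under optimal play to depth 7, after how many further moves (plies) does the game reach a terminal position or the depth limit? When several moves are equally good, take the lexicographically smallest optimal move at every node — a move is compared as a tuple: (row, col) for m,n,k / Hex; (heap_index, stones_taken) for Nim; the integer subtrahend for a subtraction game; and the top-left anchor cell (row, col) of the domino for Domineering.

PV length from [XX/../.O/OO/X.]: 2 plies

p1 X@[XX/../.O/OO/X.]: (1,0)[XX/X./.O/OO/X.]-1* (1,1)[XX/.X/.O/OO/X.]-1 (2,0)[XX/../XO/OO/X.]-1 (4,1)[XX/../.O/OO/XX]-1
p2 O@[XX/X./.O/OO/X.]: (1,1)[XX/XO/.O/OO/X.]+1* (2,0)[XX/X./OO/OO/X.]+1 (4,1)[XX/X./.O/OO/XO]+1
p3 X@[XX/XO/.O/OO/X.] terminal -1; root [XX/../.O/OO/X.] d7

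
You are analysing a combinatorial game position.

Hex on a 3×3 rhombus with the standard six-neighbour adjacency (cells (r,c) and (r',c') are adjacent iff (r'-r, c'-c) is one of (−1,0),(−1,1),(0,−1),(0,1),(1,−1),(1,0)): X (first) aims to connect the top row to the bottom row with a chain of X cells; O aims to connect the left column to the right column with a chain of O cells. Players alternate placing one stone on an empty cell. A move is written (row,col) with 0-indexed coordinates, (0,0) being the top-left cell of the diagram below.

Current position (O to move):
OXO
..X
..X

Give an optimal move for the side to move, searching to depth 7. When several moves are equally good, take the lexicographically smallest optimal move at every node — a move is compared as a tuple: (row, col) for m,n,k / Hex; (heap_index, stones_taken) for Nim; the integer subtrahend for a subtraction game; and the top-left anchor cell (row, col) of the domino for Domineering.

O's best at [OXO/..X/..X]: (1,1)

[OXO/..X/..X] O move#1: (1,0):-1/OXO/O.X/..X, (1,1):+1/OXO/.OX/..X*, (2,0):-1/OXO/..X/O.X, (2,1):-1/OXO/..X/.OX
[OXO/.OX/..X] X move#2: (1,0):-1/OXO/XOX/..X*, (2,0):-1/OXO/.OX/X.X, (2,1):-1/OXO/.OX/.XX
[OXO/XOX/..X] O move#3: (2,0):+1/OXO/XOX/O.X*, (2,1):-1/OXO/XOX/.OX
[OXO/XOX/O.X] end (terminal -1, X#4); searched OXO/..X/..X to 7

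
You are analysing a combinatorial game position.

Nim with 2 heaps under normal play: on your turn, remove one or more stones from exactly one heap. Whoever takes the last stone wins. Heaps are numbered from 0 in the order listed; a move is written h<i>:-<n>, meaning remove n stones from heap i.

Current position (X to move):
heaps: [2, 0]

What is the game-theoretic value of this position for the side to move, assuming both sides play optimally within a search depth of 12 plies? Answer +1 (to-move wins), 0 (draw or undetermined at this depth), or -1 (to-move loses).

ply 1, X at (2,0) | h0:-1=-1→(1,0); h0:-2=+1→(0,0)*
ply 2: (0,0) is terminal -1 (O); from (2,0) depth 12

value((2,0), X) = +1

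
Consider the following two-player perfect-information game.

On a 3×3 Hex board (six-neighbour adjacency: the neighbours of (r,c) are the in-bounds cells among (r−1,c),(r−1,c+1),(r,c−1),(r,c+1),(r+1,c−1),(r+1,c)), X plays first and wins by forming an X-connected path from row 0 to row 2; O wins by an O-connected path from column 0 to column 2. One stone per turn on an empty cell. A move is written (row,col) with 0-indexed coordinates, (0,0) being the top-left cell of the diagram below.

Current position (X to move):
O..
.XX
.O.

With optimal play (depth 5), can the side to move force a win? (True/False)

X winning at [O../.XX/.O.]: True

ply 1, X at O../.XX/.O. | (0,1)=+1→OX./.XX/.O.*; (0,2)=+1→O.X/.XX/.O.; (1,0)=+1→O../XXX/.O.; (2,0)=+1→O../.XX/XO.; (2,2)=+1→O../.XX/.OX
ply 2, O at OX./.XX/.O. | (0,2)=-1→OXO/.XX/.O.*; (1,0)=-1→OX./OXX/.O.; (2,0)=-1→OX./.XX/OO.; (2,2)=-1→OX./.XX/.OO
ply 3, X at OXO/.XX/.O. | (1,0)=+1→OXO/XXX/.O.*; (2,0)=+1→OXO/.XX/XO.; (2,2)=+1→OXO/.XX/.OX
ply 4, O at OXO/XXX/.O. | (2,0)=-1→OXO/XXX/OO.*; (2,2)=-1→OXO/XXX/.OO
ply 5, X at OXO/XXX/OO. | (2,2)=+1→OXO/XXX/OOX*
ply 6: OXO/XXX/OOX is terminal -1 (O); from O../.XX/.O. depth 5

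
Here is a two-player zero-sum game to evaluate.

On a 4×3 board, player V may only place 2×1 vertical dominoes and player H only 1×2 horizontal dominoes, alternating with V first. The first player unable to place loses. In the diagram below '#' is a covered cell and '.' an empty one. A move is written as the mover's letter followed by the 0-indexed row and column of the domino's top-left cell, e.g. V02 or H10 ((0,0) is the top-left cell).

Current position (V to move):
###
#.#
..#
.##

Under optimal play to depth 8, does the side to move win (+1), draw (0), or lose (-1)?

value(###/#.#/..#/.##, V) = +1

p1 V@[###/#.#/..#/.##]: V11[###/###/.##/.##]+1* V20[###/#.#/#.#/###]+1
p2 H@[###/###/.##/.##] terminal -1; root [###/#.#/..#/.##] d8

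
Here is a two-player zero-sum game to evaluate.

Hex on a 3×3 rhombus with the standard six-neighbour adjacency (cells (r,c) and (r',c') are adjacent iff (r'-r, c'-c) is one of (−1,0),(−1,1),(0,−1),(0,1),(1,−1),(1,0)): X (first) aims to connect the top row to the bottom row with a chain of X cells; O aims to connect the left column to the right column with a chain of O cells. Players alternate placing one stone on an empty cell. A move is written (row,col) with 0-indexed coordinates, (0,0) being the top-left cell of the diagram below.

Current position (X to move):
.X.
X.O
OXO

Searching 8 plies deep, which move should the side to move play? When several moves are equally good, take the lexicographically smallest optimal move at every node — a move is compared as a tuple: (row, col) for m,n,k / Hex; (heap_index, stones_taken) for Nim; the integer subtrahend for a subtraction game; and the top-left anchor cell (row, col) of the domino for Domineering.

ply 1, X at .X./X.O/OXO | (0,0)=-1→XX./X.O/OXO; (0,2)=-1→.XX/X.O/OXO; (1,1)=+1→.X./XXO/OXO*
ply 2: .X./XXO/OXO is terminal -1 (O); from .X./X.O/OXO depth 8

X's best at [.X./X.O/OXO]: (1,1)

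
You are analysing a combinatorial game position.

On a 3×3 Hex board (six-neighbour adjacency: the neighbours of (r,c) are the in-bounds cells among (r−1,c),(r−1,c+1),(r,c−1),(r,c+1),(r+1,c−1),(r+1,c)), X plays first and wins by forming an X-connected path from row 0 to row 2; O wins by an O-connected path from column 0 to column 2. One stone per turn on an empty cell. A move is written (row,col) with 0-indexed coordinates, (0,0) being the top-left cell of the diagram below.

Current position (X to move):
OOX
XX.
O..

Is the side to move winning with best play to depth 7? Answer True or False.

X winning at [OOX/XX./O..]: True

[OOX/XX./O..] X move#1: (1,2):+1/OOX/XXX/O..*, (2,1):+1/OOX/XX./OX., (2,2):+1/OOX/XX./O.X
[OOX/XXX/O..] O move#2: (2,1):-1/OOX/XXX/OO.*, (2,2):-1/OOX/XXX/O.O
[OOX/XXX/OO.] X move#3: (2,2):+1/OOX/XXX/OOX*
[OOX/XXX/OOX] end (terminal -1, O#4); searched OOX/XX./O.. to 7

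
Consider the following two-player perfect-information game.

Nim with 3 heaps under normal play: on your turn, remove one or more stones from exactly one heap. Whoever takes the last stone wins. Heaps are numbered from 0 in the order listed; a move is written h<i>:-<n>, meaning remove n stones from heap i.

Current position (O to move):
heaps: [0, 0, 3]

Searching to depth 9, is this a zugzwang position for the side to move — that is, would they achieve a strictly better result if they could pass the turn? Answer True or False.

zugzwang((0,0,3), O) = False

p1 O@[(0,0,3)]: h2:-1[(0,0,2)]-1 h2:-2[(0,0,1)]-1 h2:-3[(0,0,0)]+1*
p2 X@[(0,0,0)] terminal -1; root [(0,0,3)] d9
if O skipped the turn, X would face:
~ p1 X@[(0,0,3)]: h2:-1[(0,0,2)]-1 h2:-2[(0,0,1)]-1 h2:-3[(0,0,0)]+1*
~ p2 O@[(0,0,0)] terminal -1; root [(0,0,3)] d9
compare (O): move=+1 vs pass=-1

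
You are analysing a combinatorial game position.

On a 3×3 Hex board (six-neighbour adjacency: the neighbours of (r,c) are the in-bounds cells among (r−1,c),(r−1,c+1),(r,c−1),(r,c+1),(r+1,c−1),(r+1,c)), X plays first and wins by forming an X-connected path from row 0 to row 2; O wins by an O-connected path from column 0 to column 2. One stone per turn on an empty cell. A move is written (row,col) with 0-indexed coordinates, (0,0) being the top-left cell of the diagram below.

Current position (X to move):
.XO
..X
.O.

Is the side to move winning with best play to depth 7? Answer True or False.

p1 X@[.XO/..X/.O.]: (0,0)[XXO/..X/.O.]-1 (1,0)[.XO/X.X/.O.]-1 (1,1)[.XO/.XX/.O.]+1* (2,0)[.XO/..X/XO.]+1 (2,2)[.XO/..X/.OX]-1
p2 O@[.XO/.XX/.O.]: (0,0)[OXO/.XX/.O.]-1* (1,0)[.XO/OXX/.O.]-1 (2,0)[.XO/.XX/OO.]-1 (2,2)[.XO/.XX/.OO]-1
p3 X@[OXO/.XX/.O.]: (1,0)[OXO/XXX/.O.]+1* (2,0)[OXO/.XX/XO.]+1 (2,2)[OXO/.XX/.OX]+1
p4 O@[OXO/XXX/.O.]: (2,0)[OXO/XXX/OO.]-1* (2,2)[OXO/XXX/.OO]-1
p5 X@[OXO/XXX/OO.]: (2,2)[OXO/XXX/OOX]+1*
p6 O@[OXO/XXX/OOX] terminal -1; root [.XO/..X/.O.] d7

X winning at [.XO/..X/.O.]: True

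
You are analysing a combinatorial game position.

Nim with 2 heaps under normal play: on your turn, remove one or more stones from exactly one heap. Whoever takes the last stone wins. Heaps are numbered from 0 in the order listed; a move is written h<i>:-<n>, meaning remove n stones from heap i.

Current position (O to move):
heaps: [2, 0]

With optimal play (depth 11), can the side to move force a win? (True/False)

[(2,0)] O move#1: h0:-1:-1/(1,0), h0:-2:+1/(0,0)*
[(0,0)] end (terminal -1, X#2); searched (2,0) to 11

O winning at [(2,0)]: True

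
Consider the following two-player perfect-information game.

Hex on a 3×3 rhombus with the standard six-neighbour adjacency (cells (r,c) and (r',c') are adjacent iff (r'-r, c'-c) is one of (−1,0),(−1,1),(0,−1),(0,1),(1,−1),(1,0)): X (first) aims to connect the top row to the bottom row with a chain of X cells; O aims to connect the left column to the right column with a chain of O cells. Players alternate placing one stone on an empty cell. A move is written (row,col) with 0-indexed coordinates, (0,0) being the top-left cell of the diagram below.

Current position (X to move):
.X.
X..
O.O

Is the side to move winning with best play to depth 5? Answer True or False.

X winning at [.X./X../O.O]: False

[.X./X../O.O] X move#1: (0,0):-1/XX./X../O.O*, (0,2):-1/.XX/X../O.O, (1,1):-1/.X./XX./O.O, (1,2):-1/.X./X.X/O.O, (2,1):-1/.X./X../OXO
[XX./X../O.O] O move#2: (0,2):+1/XXO/X../O.O*, (1,1):+1/XX./XO./O.O, (1,2):+1/XX./X.O/O.O, (2,1):+1/XX./X../OOO
[XXO/X../O.O] X move#3: (1,1):-1/XXO/XX./O.O*, (1,2):-1/XXO/X.X/O.O, (2,1):-1/XXO/X../OXO
[XXO/XX./O.O] O move#4: (1,2):-1/XXO/XXO/O.O, (2,1):+1/XXO/XX./OOO*
[XXO/XX./OOO] end (terminal -1, X#5); searched .X./X../O.O to 5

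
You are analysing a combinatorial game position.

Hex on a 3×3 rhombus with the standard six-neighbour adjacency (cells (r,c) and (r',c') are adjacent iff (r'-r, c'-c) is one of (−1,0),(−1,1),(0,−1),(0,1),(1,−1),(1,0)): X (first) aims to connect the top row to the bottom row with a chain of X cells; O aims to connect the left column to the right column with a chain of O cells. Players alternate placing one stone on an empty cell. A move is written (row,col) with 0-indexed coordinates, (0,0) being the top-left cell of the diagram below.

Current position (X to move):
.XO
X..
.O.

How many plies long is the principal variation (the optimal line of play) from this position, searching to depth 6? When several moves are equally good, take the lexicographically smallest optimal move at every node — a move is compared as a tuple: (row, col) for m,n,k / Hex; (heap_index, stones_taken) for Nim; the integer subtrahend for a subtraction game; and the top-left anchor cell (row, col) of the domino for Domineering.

PV length from [.XO/X../.O.]: 1 ply

[.XO/X../.O.] X move#1: (0,0):-1/XXO/X../.O., (1,1):-1/.XO/XX./.O., (1,2):-1/.XO/X.X/.O., (2,0):+1/.XO/X../XO.*, (2,2):-1/.XO/X../.OX
[.XO/X../XO.] end (terminal -1, O#2); searched .XO/X../.O. to 6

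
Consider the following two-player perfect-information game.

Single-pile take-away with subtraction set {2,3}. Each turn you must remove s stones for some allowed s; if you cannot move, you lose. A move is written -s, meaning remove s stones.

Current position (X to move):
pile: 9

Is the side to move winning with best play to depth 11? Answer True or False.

X winning at [9]: True

[9] X move#1: -2:-1/7, -3:+1/6*
[6] O move#2: -2:-1/4*, -3:-1/3
[4] X move#3: -2:-1/2, -3:+1/1*
[1] end (terminal -1, O#4); searched 9 to 11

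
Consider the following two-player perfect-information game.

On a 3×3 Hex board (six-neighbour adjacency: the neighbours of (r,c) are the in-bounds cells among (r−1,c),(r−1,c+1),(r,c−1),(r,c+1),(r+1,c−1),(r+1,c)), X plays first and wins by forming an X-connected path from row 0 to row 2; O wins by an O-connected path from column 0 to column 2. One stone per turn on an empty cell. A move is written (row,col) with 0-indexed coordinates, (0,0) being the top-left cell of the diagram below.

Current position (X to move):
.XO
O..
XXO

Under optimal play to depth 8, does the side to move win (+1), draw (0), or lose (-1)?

ply 1, X at .XO/O../XXO | (0,0)=-1→XXO/O../XXO; (1,1)=+1→.XO/OX./XXO*; (1,2)=-1→.XO/O.X/XXO
ply 2: .XO/OX./XXO is terminal -1 (O); from .XO/O../XXO depth 8

value(.XO/O../XXO, X) = +1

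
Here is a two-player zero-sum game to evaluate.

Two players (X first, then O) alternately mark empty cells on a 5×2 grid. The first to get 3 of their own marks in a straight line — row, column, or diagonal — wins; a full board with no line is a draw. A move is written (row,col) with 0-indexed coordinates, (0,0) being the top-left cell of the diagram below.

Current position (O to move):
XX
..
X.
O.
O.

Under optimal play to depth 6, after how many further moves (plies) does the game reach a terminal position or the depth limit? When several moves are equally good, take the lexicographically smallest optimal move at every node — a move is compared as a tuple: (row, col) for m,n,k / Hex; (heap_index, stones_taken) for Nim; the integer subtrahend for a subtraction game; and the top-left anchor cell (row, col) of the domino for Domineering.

ply 1, O at XX/../X./O./O. | (1,0)=+0→XX/O./X./O./O.*; (1,1)=-1→XX/.O/X./O./O.; (2,1)=-1→XX/../XO/O./O.; (3,1)=-1→XX/../X./OO/O.; (4,1)=-1→XX/../X./O./OO
ply 2, X at XX/O./X./O./O. | (1,1)=+0→XX/OX/X./O./O.*; (2,1)=+0→XX/O./XX/O./O.; (3,1)=+0→XX/O./X./OX/O.; (4,1)=+0→XX/O./X./O./OX
ply 3, O at XX/OX/X./O./O. | (2,1)=+0→XX/OX/XO/O./O.*; (3,1)=-1→XX/OX/X./OO/O.; (4,1)=-1→XX/OX/X./O./OO
ply 4, X at XX/OX/XO/O./O. | (3,1)=+0→XX/OX/XO/OX/O.*; (4,1)=+0→XX/OX/XO/O./OX
ply 5, O at XX/OX/XO/OX/O. | (4,1)=+0→XX/OX/XO/OX/OO*
ply 6: XX/OX/XO/OX/OO is terminal +0 (X); from XX/../X./O./O. depth 6

PV length from [XX/../X./O./O.]: 5 plies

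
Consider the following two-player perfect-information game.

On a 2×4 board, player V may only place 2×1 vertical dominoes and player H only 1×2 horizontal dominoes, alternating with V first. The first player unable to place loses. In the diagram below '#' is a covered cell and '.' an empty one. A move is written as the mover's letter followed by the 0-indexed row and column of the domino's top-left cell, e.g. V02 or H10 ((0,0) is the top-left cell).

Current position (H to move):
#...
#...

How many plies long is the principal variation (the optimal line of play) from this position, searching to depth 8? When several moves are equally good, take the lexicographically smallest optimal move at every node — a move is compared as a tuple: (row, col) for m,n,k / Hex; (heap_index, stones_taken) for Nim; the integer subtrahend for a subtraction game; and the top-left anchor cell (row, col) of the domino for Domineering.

PV length from [#.../#...]: 3 plies

p1 H@[#.../#...]: H01[###./#...]+1* H02[#.##/#...]+1 H11[#.../###.]+1 H12[#.../#.##]+1
p2 V@[###./#...]: V03[####/#..#]-1*
p3 H@[####/#..#]: H11[####/####]+1*
p4 V@[####/####] terminal -1; root [#.../#...] d8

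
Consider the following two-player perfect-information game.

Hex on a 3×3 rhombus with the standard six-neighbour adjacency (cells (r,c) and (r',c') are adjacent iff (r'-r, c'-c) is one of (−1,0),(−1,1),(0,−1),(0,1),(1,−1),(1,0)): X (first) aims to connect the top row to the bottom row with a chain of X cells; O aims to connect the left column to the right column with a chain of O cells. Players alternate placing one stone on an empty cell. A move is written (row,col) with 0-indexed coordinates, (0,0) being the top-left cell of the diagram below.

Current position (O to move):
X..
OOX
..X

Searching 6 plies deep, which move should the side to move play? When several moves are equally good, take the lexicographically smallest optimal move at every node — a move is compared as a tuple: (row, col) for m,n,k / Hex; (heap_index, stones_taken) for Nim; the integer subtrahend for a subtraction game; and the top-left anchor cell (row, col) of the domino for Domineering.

O's best at [X../OOX/..X]: (0,2)

ply 1, O at X../OOX/..X | (0,1)=-1→XO./OOX/..X; (0,2)=+1→X.O/OOX/..X*; (2,0)=-1→X../OOX/O.X; (2,1)=-1→X../OOX/.OX
ply 2: X.O/OOX/..X is terminal -1 (X); from X../OOX/..X depth 6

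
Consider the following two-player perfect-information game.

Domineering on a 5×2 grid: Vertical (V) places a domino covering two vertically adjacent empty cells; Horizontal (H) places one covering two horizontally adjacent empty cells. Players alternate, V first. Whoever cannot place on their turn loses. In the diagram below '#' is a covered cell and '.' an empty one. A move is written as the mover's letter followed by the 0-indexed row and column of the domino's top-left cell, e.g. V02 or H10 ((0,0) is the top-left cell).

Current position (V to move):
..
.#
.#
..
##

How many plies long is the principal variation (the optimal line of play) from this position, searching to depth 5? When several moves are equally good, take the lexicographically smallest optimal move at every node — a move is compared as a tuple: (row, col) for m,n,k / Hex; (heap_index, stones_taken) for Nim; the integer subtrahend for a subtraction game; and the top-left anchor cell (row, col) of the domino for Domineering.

PV length from [../.#/.#/../##]: 2 plies

ply 1, V at ../.#/.#/../## | V00=-1→#./##/.#/../##*; V10=-1→../##/##/../##; V20=-1→../.#/##/#./##
ply 2, H at #./##/.#/../## | H30=+1→#./##/.#/##/##*
ply 3: #./##/.#/##/## is terminal -1 (V); from ../.#/.#/../## depth 5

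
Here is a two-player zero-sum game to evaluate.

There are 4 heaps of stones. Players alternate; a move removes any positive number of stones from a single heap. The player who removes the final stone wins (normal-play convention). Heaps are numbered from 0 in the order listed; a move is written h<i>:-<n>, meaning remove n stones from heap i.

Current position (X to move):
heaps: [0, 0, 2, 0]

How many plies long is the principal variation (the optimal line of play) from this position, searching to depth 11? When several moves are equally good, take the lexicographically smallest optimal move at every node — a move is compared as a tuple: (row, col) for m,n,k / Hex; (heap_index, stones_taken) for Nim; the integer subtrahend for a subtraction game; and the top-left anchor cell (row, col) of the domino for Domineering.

[(0,0,2,0)] X move#1: h2:-1:-1/(0,0,1,0), h2:-2:+1/(0,0,0,0)*
[(0,0,0,0)] end (terminal -1, O#2); searched (0,0,2,0) to 11

PV length from [(0,0,2,0)]: 1 ply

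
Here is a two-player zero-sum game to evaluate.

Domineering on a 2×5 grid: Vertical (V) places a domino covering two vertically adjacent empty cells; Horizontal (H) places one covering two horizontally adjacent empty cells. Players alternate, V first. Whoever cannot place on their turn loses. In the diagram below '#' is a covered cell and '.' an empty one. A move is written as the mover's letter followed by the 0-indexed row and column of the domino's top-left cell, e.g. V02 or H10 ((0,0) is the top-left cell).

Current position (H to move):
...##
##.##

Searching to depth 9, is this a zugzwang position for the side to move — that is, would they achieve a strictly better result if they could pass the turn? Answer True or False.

ply 1, H at ...##/##.## | H00=-1→##.##/##.##; H01=+1→.####/##.##*
ply 2: .####/##.## is terminal -1 (V); from ...##/##.## depth 9
suppose H passes — search the same position with V to move:
pass> ply 1, V at ...##/##.## | V02=-1→..###/#####*
pass> ply 2, H at ..###/##### | H00=+1→#####/#####*
pass> ply 3: #####/##### is terminal -1 (V); from ...##/##.## depth 9
for H: play +1, pass +1

zugzwang(...##/##.##, H) = False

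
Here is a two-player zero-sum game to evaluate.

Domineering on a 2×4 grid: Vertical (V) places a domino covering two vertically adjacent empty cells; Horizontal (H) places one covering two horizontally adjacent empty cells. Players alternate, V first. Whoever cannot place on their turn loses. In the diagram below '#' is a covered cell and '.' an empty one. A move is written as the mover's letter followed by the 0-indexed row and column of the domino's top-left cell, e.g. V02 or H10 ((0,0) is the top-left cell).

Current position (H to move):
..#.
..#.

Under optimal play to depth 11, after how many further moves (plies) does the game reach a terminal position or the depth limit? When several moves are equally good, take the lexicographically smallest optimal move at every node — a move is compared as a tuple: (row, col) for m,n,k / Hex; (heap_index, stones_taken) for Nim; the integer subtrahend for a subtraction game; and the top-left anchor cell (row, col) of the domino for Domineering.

[..#./..#.] H move#1: H00:+1/###./..#.*, H10:+1/..#./###.
[###./..#.] V move#2: V03:-1/####/..##*
[####/..##] H move#3: H10:+1/####/####*
[####/####] end (terminal -1, V#4); searched ..#./..#. to 11

PV length from [..#./..#.]: 3 plies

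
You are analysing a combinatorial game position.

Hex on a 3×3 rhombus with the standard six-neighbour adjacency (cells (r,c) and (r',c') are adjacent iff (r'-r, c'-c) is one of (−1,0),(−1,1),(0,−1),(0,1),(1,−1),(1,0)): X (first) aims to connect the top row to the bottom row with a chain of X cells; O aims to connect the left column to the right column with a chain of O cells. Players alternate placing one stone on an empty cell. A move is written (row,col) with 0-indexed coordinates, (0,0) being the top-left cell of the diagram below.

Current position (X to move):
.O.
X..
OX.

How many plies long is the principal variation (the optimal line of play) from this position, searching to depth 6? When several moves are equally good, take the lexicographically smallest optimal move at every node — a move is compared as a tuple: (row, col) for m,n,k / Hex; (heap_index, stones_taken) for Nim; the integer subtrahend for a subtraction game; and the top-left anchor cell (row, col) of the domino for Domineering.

p1 X@[.O./X../OX.]: (0,0)[XO./X../OX.]-1 (0,2)[.OX/X../OX.]+1* (1,1)[.O./XX./OX.]+1 (1,2)[.O./X.X/OX.]-1 (2,2)[.O./X../OXX]-1
p2 O@[.OX/X../OX.]: (0,0)[OOX/X../OX.]-1* (1,1)[.OX/XO./OX.]-1 (1,2)[.OX/X.O/OX.]-1 (2,2)[.OX/X../OXO]-1
p3 X@[OOX/X../OX.]: (1,1)[OOX/XX./OX.]+1* (1,2)[OOX/X.X/OX.]+1 (2,2)[OOX/X../OXX]+1
p4 O@[OOX/XX./OX.] terminal -1; root [.O./X../OX.] d6

PV length from [.O./X../OX.]: 3 plies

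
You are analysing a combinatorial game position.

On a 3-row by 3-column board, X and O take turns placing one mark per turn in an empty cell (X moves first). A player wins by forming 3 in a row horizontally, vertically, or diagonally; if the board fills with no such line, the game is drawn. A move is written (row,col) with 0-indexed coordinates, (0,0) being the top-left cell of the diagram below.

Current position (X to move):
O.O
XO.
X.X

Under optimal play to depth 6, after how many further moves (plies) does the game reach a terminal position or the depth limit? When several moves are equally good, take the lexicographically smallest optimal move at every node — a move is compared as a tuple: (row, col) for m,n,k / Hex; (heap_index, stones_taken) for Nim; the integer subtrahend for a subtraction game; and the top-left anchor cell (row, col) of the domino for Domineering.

p1 X@[O.O/XO./X.X]: (0,1)[OXO/XO./X.X]+0 (1,2)[O.O/XOX/X.X]-1 (2,1)[O.O/XO./XXX]+1*
p2 O@[O.O/XO./XXX] terminal -1; root [O.O/XO./X.X] d6

PV length from [O.O/XO./X.X]: 1 ply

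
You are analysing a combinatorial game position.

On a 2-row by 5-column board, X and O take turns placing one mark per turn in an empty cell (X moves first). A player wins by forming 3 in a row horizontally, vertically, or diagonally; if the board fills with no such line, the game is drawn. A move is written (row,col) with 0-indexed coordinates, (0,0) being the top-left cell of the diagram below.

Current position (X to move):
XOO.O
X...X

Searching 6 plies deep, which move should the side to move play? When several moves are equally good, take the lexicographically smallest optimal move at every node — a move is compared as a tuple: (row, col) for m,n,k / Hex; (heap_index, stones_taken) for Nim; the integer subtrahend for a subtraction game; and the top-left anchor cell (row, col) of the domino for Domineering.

p1 X@[XOO.O/X...X]: (0,3)[XOOXO/X...X]+0* (1,1)[XOO.O/XX..X]-1 (1,2)[XOO.O/X.X.X]-1 (1,3)[XOO.O/X..XX]-1
p2 O@[XOOXO/X...X]: (1,1)[XOOXO/XO..X]+0* (1,2)[XOOXO/X.O.X]+0 (1,3)[XOOXO/X..OX]+0
p3 X@[XOOXO/XO..X]: (1,2)[XOOXO/XOX.X]+0* (1,3)[XOOXO/XO.XX]+0
p4 O@[XOOXO/XOX.X]: (1,3)[XOOXO/XOXOX]+0*
p5 X@[XOOXO/XOXOX] terminal +0; root [XOO.O/X...X] d6

X's best at [XOO.O/X...X]: (0,3)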